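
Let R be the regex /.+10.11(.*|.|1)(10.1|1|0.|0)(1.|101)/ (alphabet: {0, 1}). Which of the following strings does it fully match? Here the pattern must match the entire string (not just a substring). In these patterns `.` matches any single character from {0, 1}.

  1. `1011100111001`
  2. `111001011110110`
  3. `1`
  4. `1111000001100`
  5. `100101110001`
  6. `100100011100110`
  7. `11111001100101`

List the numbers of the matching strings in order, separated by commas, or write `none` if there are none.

2, 7

1 → no match
2 → match
3 → no match
4 → no match
5 → no match
6 → no match
7 → match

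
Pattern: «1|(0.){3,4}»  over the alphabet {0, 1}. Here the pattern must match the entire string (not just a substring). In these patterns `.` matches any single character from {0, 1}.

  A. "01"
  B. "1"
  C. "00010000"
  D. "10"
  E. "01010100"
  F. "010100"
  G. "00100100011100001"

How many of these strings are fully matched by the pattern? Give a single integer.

4

A → no match
B → match
C → match
D → no match
E → match
F → match
G → no match
Total matched: 4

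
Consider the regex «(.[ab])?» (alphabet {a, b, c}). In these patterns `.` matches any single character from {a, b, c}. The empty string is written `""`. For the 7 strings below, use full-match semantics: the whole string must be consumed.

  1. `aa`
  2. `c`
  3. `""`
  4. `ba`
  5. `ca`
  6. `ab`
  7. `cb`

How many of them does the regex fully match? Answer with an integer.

1 → match
2 → no match
3 → match
4 → match
5 → match
6 → match
7 → match
Total matched: 6

6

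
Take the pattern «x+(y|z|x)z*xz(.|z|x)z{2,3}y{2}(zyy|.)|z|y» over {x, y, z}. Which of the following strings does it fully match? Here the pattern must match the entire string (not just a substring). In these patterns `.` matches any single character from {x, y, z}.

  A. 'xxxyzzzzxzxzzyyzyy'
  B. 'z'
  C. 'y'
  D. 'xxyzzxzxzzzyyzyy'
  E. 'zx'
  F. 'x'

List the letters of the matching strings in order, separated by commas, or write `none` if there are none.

A → match
B → match
C → match
D → match
E → no match
F → no match

A, B, C, D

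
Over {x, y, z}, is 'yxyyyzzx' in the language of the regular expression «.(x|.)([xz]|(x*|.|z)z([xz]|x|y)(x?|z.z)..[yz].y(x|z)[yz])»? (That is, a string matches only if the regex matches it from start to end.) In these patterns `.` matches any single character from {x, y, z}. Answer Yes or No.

No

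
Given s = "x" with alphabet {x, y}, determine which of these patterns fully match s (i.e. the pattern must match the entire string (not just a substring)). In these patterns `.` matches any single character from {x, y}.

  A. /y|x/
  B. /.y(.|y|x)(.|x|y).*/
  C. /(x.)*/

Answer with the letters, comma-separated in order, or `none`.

A → match
B → no match
C → no match

A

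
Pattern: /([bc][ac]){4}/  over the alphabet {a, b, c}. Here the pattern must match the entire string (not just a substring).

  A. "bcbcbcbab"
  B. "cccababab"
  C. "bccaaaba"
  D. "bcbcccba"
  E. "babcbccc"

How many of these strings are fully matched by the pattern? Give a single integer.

2

A. "bcbcbcbab" → no match
B. "cccababab" → no match
C. "bccaaaba" → no match
D. "bcbcccba" → match
E. "babcbccc" → match
Total matched: 2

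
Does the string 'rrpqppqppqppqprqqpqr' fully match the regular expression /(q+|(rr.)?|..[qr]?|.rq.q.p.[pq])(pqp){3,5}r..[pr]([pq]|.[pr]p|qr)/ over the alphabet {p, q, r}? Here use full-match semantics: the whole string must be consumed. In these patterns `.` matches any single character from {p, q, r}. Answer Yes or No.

Yes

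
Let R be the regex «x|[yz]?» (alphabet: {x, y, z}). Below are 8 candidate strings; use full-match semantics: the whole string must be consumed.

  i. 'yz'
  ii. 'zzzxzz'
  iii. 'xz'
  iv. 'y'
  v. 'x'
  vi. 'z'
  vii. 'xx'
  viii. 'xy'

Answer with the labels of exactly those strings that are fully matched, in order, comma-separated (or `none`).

iv, v, vi

i → no match
ii → no match
iii → no match
iv → match
v → match
vi → match
vii → no match
viii → no match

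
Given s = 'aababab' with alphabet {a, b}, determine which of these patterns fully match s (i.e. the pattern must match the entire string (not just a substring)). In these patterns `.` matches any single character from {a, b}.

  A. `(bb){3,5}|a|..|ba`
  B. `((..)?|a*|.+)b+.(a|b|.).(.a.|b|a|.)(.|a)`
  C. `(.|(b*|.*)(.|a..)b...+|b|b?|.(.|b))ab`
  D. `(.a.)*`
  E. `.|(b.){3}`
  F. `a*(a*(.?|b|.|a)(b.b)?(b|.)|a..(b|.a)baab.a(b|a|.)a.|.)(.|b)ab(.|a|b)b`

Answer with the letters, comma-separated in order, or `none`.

A → no match
B → no match
C → no match
D → no match
E → no match
F → match

F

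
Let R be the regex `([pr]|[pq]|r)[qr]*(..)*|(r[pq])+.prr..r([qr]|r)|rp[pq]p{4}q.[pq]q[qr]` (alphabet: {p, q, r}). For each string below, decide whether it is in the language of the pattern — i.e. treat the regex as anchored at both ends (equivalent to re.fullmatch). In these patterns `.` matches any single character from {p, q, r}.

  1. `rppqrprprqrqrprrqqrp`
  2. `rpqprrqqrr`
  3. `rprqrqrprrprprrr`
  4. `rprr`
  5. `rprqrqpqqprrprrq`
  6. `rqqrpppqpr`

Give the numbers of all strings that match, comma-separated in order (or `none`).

1 → no match
2 → match
3 → no match
4 → no match
5 → no match
6 → match

2, 6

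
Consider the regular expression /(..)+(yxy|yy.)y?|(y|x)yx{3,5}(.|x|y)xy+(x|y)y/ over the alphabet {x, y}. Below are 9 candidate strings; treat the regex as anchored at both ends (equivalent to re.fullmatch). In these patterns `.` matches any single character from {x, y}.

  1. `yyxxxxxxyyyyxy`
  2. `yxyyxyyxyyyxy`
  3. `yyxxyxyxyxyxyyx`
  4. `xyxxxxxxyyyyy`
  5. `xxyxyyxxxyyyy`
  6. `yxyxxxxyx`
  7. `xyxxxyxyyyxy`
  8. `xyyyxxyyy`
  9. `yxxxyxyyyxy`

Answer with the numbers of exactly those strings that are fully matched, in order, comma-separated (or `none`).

1 → match
2 → match
3 → match
4 → match
5 → match
6 → no match
7 → match
8 → match
9 → match

1, 2, 3, 4, 5, 7, 8, 9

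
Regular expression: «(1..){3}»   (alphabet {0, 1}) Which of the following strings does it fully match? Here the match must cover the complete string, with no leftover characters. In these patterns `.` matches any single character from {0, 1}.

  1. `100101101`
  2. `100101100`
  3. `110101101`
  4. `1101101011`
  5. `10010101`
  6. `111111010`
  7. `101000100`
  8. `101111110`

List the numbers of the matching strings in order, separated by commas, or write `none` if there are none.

1 → match
2 → match
3 → match
4 → no match
5 → no match
6 → no match
7 → no match
8 → match

1, 2, 3, 8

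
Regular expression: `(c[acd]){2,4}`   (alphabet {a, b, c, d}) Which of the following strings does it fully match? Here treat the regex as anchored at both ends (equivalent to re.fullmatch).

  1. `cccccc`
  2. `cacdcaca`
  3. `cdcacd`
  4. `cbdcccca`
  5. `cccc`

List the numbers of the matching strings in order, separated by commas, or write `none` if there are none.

1 → match
2 → match
3 → match
4 → no match
5 → match

1, 2, 3, 5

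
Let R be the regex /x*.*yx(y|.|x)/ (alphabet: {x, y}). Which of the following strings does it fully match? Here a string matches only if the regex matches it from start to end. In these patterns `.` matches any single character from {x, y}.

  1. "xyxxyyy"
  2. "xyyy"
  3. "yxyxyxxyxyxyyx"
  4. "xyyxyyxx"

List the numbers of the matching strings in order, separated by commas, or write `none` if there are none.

1. "xyxxyyy" → no match
2. "xyyy" → no match
3 → no match
4. "xyyxyyxx" → match

4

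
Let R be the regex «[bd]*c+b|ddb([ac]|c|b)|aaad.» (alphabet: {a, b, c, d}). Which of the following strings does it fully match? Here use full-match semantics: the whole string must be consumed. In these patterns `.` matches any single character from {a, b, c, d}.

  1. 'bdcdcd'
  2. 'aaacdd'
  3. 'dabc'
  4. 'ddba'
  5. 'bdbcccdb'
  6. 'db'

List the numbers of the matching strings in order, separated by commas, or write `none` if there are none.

4

1 → no match
2 → no match
3 → no match
4 → match
5 → no match
6 → no match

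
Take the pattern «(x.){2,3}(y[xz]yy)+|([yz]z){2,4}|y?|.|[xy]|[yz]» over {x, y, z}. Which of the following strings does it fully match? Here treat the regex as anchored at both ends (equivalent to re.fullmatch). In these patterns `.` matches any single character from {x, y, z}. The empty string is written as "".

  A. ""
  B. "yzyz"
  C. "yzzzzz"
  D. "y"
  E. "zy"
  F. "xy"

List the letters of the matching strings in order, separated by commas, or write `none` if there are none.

A, B, C, D

A. "" → match
B. "yzyz" → match
C. "yzzzzz" → match
D. "y" → match
E. "zy" → no match
F. "xy" → no match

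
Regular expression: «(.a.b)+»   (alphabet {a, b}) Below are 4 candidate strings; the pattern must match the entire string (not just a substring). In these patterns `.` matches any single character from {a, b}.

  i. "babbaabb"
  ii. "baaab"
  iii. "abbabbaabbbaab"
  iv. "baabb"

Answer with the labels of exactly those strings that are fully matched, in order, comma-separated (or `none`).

i

i → match
ii → no match
iii → no match
iv → no match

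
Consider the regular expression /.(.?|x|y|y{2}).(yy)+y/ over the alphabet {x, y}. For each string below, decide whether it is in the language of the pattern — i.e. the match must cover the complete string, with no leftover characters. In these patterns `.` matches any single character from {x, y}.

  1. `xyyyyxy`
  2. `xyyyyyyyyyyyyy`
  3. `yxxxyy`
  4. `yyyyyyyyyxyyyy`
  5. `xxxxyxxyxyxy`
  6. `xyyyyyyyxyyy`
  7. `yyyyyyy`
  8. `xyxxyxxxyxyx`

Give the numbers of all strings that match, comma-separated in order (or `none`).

1. `xyyyyxy` → no match — must end with `yyy`
2 → match
3. `yxxxyy` → no match — must end with `yyy`
4 → no match
5. `xxxxyxxyxyxy` → no match — must end with `yyy`
6. `xyyyyyyyxyyy` → no match
7. `yyyyyyy` → match
8. `xyxxyxxxyxyx` → no match — must end with `yyy`

2, 7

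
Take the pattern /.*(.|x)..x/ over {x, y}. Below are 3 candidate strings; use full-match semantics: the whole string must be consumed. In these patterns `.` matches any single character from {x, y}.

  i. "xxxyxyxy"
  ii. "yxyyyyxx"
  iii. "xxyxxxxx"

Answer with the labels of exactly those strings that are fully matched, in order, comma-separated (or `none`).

ii, iii

i → no match — must end with "x"
ii → match
iii → match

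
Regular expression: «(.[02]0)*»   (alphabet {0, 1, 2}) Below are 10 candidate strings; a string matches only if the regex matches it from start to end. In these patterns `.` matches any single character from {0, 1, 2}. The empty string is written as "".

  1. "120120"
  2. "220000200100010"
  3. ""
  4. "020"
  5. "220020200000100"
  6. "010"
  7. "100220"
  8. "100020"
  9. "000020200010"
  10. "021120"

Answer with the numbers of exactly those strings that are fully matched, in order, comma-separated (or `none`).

1. "120120" → match
2 → no match
3. "" → match
4. "020" → match
5 → match
6. "010" → no match
7. "100220" → match
8. "100020" → match
9. "000020200010" → no match
10. "021120" → no match

1, 3, 4, 5, 7, 8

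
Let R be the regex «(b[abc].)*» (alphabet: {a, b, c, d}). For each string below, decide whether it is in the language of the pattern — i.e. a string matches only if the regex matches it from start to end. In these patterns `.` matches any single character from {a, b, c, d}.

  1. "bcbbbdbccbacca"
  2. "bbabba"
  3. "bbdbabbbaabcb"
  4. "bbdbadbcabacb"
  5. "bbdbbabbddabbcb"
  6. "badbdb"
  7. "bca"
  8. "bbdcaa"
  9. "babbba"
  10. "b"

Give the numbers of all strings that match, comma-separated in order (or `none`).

1 → no match
2 → match
3 → no match
4 → no match
5 → no match
6 → no match
7 → match
8 → no match
9 → match
10 → no match

2, 7, 9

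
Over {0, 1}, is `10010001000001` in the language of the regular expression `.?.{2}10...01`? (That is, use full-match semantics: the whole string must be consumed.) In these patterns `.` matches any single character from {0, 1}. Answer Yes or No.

No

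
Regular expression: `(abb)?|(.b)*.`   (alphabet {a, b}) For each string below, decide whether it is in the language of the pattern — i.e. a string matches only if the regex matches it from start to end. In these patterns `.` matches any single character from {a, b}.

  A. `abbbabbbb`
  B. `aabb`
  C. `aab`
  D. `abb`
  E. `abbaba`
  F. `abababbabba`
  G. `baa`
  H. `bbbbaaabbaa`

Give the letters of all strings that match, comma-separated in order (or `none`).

A, D

A → match
B → no match
C → no match
D → match
E → no match
F → no match
G → no match
H → no match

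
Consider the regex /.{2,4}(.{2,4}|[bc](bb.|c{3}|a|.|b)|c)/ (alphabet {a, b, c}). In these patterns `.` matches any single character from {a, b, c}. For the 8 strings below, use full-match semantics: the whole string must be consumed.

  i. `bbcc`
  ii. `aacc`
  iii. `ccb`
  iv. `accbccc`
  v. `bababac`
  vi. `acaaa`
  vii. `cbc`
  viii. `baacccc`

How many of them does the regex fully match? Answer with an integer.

i. `bbcc` → match
ii. `aacc` → match
iii. `ccb` → no match
iv. `accbccc` → match
v. `bababac` → match
vi. `acaaa` → match
vii. `cbc` → match
viii. `baacccc` → match
Total matched: 7

7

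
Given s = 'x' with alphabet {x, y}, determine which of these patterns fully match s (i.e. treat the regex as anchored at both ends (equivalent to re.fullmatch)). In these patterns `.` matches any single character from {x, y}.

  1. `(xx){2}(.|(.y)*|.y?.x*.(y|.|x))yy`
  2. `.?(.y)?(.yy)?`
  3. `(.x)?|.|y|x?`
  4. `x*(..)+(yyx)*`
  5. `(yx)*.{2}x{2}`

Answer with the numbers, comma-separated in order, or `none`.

2, 3

1 → no match — must start with 'xx'
2 → match
3 → match
4 → no match
5 → no match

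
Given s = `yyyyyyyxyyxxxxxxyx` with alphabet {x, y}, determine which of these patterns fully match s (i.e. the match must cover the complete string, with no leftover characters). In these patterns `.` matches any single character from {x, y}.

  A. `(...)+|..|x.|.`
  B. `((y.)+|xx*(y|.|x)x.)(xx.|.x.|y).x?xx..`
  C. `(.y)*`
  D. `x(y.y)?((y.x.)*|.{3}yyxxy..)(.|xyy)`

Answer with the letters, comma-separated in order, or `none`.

A → match
B → match
C → no match
D → no match — must start with `x`

A, B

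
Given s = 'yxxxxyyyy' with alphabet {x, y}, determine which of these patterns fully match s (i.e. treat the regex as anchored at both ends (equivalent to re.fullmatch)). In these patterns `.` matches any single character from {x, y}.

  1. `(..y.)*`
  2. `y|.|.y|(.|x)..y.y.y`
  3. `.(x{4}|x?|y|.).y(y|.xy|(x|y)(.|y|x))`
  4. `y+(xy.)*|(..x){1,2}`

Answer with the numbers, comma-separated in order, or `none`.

3

1 → no match
2 → no match
3 → match
4 → no match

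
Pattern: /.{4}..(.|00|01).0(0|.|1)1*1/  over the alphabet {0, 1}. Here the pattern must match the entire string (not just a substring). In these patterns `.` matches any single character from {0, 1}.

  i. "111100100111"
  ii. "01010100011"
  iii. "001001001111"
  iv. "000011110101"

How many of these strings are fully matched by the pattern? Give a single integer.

2

i → match
ii → match
iii → no match
iv → no match
Total matched: 2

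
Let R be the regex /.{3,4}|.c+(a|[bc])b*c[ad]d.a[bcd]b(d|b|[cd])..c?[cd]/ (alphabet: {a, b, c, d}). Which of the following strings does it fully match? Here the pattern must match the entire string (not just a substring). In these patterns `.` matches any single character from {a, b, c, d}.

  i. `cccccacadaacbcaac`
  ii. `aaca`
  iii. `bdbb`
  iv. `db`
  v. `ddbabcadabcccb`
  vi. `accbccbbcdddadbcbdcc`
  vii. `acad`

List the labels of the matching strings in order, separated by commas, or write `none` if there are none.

i → match
ii → match
iii → match
iv → no match
v → no match
vi → no match
vii → match

i, ii, iii, vii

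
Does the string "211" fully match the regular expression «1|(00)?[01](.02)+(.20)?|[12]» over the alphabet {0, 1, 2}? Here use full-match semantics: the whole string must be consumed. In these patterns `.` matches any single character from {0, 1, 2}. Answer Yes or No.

No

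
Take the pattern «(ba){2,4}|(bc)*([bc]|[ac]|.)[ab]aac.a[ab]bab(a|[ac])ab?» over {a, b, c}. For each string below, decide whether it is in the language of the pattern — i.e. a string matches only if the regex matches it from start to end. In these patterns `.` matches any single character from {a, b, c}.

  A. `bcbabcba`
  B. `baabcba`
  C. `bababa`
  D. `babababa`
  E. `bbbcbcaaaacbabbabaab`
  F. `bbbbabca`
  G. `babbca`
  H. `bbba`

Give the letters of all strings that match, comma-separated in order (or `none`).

A. `bcbabcba` → no match
B. `baabcba` → no match
C. `bababa` → match
D. `babababa` → match
E → no match
F. `bbbbabca` → no match
G. `babbca` → no match
H. `bbba` → no match

C, D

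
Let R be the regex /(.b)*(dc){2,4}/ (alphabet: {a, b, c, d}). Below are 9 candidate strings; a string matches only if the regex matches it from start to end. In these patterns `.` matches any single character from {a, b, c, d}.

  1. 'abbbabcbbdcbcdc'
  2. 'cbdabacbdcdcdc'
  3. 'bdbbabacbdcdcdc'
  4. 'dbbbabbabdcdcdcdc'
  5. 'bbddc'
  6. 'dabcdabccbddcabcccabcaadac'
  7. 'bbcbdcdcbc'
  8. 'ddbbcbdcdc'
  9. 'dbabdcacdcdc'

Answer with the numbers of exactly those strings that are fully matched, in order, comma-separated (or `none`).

none

1 → no match
2 → no match
3 → no match
4 → no match
5 → no match
6 → no match — must end with 'dc'
7 → no match — must end with 'dc'
8 → no match
9 → no match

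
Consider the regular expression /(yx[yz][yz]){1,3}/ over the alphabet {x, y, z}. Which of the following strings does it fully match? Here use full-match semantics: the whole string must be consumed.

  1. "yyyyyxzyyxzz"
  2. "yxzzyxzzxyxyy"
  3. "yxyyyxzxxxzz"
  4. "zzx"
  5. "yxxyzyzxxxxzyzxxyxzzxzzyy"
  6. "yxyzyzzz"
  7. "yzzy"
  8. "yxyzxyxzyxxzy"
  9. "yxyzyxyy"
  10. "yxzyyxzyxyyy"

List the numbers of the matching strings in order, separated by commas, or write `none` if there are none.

1 → no match — must start with "yx"
2 → no match
3 → no match
4 → no match — must start with "yx"
5 → no match
6 → no match
7 → no match — must start with "yx"
8 → no match
9 → match
10 → no match

9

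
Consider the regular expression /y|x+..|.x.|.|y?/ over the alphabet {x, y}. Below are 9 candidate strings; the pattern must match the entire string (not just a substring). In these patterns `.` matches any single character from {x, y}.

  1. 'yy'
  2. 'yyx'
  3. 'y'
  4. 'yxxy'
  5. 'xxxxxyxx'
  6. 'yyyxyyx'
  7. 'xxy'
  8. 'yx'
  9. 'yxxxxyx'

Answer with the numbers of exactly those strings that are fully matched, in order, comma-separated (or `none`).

1 → no match
2 → no match
3 → match
4 → no match
5 → no match
6 → no match
7 → match
8 → no match
9 → no match

3, 7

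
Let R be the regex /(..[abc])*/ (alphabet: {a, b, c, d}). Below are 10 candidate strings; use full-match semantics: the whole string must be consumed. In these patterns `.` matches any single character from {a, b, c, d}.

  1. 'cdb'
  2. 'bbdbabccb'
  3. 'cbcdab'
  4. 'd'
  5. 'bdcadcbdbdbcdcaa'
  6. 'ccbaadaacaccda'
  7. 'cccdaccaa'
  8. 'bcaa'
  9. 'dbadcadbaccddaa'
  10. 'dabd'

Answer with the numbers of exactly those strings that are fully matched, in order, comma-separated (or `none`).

1, 3, 7

1 → match
2 → no match
3 → match
4 → no match
5 → no match
6 → no match
7 → match
8 → no match
9 → no match
10 → no match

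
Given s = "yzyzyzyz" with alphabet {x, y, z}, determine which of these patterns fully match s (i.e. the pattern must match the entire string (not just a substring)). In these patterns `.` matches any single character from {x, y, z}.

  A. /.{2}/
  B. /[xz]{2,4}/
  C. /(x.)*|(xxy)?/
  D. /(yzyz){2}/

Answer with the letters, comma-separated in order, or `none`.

A → no match
B → no match
C → no match
D → match

D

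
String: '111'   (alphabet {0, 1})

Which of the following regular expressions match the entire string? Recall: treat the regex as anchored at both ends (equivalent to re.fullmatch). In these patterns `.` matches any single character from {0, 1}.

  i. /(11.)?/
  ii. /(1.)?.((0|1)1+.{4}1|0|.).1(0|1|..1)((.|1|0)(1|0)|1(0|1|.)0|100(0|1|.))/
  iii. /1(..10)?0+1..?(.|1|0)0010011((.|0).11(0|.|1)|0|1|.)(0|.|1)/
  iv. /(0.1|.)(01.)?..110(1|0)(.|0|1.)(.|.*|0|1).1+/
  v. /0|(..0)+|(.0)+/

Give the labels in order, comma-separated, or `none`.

i

i → match
ii → no match
iii → no match
iv → no match
v → no match — must end with '0'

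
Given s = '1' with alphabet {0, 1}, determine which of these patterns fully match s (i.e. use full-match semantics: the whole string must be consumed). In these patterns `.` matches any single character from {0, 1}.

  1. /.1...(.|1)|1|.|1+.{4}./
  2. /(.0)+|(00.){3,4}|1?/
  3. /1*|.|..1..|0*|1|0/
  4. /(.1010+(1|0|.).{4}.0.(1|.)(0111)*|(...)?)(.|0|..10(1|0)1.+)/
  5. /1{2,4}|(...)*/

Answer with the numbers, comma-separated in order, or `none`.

1 → match
2 → match
3 → match
4 → match
5 → no match

1, 2, 3, 4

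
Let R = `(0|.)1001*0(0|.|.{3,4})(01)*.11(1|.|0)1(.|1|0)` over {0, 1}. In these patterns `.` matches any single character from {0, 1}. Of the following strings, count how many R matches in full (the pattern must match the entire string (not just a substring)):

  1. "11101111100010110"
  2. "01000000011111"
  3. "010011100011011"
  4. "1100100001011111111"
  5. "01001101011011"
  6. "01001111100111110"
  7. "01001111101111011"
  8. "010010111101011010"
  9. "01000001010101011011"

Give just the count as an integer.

7

1 → no match
2 → match
3 → match
4 → no match
5 → match
6 → match
7 → match
8 → match
9 → match
Total matched: 7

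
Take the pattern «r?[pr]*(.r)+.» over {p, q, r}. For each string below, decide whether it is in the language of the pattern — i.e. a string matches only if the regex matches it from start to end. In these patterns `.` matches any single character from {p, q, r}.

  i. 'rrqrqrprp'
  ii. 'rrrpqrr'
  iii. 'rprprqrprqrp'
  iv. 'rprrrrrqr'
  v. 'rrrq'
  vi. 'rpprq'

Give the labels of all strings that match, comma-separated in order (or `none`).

i, ii, iii, v, vi

i → match
ii → match
iii → match
iv → no match
v → match
vi → match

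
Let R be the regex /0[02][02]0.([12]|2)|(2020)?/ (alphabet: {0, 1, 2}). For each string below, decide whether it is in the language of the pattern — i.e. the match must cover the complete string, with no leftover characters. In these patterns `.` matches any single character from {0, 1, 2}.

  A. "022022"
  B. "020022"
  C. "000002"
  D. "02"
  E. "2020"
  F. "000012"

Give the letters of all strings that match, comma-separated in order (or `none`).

A → match
B → match
C → match
D → no match
E → match
F → match

A, B, C, E, F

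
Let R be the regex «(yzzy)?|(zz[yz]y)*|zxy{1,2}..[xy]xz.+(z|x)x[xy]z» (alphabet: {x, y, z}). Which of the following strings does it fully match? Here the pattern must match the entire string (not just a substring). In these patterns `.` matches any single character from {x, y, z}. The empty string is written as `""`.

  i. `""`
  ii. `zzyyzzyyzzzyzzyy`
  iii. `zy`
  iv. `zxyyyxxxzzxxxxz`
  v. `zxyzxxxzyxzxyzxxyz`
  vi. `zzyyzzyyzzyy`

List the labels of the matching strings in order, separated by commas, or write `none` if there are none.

i, ii, iv, v, vi

i. `""` → match
ii → match
iii. `zy` → no match
iv → match
v → match
vi. `zzyyzzyyzzyy` → match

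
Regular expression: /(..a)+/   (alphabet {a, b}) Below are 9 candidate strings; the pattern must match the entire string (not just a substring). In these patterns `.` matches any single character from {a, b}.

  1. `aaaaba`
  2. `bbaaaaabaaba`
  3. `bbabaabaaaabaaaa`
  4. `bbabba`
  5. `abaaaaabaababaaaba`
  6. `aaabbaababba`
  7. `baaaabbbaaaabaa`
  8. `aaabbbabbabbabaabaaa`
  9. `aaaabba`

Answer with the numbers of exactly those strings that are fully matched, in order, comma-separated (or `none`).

1. `aaaaba` → match
2. `bbaaaaabaaba` → match
3 → no match
4. `bbabba` → match
5 → match
6. `aaabbaababba` → match
7 → no match
8 → no match
9. `aaaabba` → no match

1, 2, 4, 5, 6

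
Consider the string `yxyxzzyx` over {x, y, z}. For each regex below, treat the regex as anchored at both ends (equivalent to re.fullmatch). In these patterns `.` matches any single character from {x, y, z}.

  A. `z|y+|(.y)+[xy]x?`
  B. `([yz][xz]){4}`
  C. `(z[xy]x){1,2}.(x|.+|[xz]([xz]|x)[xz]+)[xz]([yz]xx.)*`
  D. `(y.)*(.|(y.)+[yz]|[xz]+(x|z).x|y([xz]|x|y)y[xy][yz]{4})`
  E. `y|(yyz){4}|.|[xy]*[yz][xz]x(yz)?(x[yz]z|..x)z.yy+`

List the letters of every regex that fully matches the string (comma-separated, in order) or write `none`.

B, D

A → no match
B → match
C → no match — must start with `z`
D → match
E → no match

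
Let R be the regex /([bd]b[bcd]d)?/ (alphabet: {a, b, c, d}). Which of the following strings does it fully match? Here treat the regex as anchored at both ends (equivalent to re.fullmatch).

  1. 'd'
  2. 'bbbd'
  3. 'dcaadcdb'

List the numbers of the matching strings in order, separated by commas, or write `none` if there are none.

2

1. 'd' → no match
2. 'bbbd' → match
3. 'dcaadcdb' → no match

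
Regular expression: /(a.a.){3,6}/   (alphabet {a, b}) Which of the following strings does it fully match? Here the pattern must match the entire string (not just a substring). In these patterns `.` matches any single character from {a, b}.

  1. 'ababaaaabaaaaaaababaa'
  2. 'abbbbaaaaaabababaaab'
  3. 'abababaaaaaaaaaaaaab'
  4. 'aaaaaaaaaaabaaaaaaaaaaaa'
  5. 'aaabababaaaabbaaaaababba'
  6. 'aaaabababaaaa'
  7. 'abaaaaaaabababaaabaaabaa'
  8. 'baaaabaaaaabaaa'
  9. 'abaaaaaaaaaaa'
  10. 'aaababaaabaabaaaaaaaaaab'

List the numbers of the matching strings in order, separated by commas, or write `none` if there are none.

1 → no match
2 → no match
3 → match
4 → match
5 → no match
6 → no match
7 → match
8 → no match — must start with 'a'
9 → no match
10 → no match

3, 4, 7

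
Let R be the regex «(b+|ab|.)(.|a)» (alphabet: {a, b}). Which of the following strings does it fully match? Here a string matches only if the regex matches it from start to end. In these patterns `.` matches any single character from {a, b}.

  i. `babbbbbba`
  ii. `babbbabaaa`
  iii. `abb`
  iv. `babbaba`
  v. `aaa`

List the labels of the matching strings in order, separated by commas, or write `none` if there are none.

i → no match
ii → no match
iii → match
iv → no match
v → no match

iii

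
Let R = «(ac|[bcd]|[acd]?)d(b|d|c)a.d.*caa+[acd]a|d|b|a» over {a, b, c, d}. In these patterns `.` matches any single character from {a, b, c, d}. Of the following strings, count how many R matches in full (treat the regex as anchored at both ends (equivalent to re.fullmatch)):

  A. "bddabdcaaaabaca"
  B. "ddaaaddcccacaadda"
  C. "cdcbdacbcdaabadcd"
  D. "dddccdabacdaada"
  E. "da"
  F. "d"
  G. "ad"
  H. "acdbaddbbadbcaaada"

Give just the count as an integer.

A → no match
B → no match
C → no match
D → no match
E → no match
F → match
G → no match
H → match
Total matched: 2

2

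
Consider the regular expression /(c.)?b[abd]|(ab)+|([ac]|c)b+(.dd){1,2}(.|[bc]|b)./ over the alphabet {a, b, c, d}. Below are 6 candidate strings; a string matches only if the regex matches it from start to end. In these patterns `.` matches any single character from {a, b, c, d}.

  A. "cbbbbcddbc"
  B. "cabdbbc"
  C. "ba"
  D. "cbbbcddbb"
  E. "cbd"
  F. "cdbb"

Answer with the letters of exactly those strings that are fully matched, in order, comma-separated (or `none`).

A. "cbbbbcddbc" → match
B. "cabdbbc" → no match
C. "ba" → match
D. "cbbbcddbb" → match
E. "cbd" → no match
F. "cdbb" → match

A, C, D, F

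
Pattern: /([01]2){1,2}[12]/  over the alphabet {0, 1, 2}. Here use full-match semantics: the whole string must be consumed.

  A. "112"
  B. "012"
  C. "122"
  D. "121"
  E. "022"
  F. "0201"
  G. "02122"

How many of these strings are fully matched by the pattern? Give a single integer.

A → no match
B → no match
C → match
D → match
E → match
F → no match
G → match
Total matched: 4

4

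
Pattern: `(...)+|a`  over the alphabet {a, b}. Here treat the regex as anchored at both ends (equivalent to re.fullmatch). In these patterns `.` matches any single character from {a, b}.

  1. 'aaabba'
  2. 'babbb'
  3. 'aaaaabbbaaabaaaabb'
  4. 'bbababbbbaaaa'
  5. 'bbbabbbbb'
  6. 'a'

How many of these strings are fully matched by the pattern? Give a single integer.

4

1 → match
2 → no match
3 → match
4 → no match
5 → match
6 → match
Total matched: 4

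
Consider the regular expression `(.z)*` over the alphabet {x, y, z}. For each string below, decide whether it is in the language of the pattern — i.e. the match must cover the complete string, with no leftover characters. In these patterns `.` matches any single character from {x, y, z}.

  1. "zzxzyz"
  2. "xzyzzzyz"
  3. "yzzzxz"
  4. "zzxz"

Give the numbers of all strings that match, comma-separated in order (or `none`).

1 → match
2 → match
3 → match
4 → match

1, 2, 3, 4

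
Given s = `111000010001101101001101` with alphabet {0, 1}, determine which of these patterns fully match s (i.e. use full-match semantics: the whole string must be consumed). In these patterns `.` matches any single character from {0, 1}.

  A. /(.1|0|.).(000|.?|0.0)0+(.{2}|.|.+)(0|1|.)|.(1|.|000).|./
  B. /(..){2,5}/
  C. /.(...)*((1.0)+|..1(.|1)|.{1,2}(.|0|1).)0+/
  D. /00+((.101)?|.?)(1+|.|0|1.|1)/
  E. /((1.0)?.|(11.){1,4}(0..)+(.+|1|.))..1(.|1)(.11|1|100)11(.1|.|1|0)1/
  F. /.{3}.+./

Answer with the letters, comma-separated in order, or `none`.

A, E, F

A → match
B → no match
C → no match — must end with `0`
D → no match — must start with `00`
E → match
F → match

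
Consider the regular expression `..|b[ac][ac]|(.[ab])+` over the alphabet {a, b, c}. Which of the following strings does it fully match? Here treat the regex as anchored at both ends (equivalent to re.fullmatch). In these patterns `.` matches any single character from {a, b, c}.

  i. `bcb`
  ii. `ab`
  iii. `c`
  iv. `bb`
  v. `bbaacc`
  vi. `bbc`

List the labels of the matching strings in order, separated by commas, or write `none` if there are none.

ii, iv

i → no match
ii → match
iii → no match
iv → match
v → no match
vi → no match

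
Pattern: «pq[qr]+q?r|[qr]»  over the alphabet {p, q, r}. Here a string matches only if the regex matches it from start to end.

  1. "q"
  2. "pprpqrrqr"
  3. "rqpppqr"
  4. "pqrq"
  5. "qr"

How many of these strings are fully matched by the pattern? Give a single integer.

1 → match
2 → no match
3 → no match
4 → no match
5 → no match
Total matched: 1

1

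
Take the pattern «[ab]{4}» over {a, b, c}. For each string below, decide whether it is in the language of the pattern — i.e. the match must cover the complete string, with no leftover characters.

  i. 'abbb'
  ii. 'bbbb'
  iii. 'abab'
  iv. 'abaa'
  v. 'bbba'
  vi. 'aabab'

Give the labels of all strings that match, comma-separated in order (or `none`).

i → match
ii → match
iii → match
iv → match
v → match
vi → no match

i, ii, iii, iv, v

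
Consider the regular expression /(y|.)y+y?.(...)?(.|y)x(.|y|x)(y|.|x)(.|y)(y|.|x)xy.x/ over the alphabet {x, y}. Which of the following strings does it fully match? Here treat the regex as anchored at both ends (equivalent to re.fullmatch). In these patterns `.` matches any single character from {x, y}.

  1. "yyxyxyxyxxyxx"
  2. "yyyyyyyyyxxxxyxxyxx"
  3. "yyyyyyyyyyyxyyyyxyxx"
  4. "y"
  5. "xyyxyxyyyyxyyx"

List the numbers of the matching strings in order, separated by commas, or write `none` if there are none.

1, 2, 3, 5

1 → match
2 → match
3 → match
4 → no match — must end with "x"
5 → match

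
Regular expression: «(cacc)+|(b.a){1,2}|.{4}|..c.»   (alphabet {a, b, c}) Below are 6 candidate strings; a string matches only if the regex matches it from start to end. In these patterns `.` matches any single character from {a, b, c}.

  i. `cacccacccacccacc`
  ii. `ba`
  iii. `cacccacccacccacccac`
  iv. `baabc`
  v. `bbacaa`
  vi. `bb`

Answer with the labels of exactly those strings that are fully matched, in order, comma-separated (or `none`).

i → match
ii → no match
iii → no match
iv → no match
v → no match
vi → no match

i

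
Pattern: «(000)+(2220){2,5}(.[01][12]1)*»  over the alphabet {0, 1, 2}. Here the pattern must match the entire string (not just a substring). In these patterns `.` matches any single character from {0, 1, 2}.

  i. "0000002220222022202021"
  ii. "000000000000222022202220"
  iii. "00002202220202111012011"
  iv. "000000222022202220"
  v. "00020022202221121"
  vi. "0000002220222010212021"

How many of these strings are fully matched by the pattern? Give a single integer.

4

i → match
ii → match
iii → no match
iv → match
v → no match
vi → match
Total matched: 4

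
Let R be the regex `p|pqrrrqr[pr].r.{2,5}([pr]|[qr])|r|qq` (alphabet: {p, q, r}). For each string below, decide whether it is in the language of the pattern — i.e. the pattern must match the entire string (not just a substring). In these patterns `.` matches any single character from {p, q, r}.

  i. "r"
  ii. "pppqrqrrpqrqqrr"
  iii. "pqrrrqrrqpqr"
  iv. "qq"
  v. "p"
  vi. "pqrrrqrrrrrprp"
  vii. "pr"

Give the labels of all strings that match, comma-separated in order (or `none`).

i → match
ii → no match
iii → no match
iv → match
v → match
vi → match
vii → no match

i, iv, v, vi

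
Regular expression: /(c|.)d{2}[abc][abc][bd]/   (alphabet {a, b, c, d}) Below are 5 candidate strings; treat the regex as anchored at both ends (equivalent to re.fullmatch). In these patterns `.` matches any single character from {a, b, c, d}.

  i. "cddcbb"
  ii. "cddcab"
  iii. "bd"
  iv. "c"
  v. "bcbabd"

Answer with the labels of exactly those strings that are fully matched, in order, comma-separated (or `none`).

i, ii

i. "cddcbb" → match
ii. "cddcab" → match
iii. "bd" → no match
iv. "c" → no match
v. "bcbabd" → no match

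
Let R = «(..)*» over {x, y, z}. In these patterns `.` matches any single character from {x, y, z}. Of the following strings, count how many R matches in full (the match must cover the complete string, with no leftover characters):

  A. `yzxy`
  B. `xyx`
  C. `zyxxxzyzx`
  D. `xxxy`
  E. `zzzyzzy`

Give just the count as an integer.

2

A. `yzxy` → match
B. `xyx` → no match
C. `zyxxxzyzx` → no match
D. `xxxy` → match
E. `zzzyzzy` → no match
Total matched: 2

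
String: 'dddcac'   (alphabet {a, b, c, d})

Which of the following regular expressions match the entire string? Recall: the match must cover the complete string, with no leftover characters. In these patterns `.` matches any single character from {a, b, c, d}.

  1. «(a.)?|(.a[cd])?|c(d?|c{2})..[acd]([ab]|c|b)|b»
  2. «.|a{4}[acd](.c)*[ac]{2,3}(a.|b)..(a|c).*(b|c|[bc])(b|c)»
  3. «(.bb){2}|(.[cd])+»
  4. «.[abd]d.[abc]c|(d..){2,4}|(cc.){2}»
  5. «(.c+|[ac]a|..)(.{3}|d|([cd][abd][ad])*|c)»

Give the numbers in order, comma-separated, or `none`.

1 → no match
2 → no match
3 → match
4 → match
5 → no match

3, 4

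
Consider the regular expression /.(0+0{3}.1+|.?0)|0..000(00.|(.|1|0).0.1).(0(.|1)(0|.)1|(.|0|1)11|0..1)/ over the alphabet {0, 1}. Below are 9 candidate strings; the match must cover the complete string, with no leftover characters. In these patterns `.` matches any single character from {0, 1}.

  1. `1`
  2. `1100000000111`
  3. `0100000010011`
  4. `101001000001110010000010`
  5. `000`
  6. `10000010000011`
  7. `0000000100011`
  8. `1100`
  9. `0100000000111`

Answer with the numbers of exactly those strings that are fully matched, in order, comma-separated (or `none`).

3, 5, 9

1 → no match
2 → no match
3 → match
4 → no match
5 → match
6 → no match
7 → no match
8 → no match
9 → match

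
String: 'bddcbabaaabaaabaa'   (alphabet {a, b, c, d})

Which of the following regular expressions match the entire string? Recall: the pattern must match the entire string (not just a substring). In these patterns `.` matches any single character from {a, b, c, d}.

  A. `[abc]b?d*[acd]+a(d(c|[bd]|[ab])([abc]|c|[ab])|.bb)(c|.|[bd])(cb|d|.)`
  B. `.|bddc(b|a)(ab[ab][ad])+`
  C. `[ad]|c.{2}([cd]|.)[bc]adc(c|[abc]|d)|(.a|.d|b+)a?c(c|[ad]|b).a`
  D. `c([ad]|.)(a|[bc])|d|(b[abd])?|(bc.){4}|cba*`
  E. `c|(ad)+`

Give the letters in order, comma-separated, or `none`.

B

A → no match
B → match
C → no match
D → no match
E → no match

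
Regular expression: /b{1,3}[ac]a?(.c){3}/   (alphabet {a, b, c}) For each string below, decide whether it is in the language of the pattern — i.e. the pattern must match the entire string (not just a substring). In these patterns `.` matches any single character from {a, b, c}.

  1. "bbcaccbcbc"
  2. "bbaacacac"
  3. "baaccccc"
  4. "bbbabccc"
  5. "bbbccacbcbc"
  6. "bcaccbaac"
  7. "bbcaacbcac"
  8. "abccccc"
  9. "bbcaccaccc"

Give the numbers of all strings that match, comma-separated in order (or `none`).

1 → match
2 → match
3 → match
4 → no match
5 → no match
6 → no match
7 → match
8 → no match — must start with "b"
9 → match

1, 2, 3, 7, 9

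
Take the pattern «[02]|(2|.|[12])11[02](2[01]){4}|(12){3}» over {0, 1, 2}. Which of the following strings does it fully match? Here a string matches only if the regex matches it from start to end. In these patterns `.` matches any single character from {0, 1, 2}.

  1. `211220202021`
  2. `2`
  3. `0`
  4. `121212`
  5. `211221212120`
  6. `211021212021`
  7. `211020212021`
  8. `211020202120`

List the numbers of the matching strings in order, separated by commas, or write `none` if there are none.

1 → match
2 → match
3 → match
4 → match
5 → match
6 → match
7 → match
8 → match

1, 2, 3, 4, 5, 6, 7, 8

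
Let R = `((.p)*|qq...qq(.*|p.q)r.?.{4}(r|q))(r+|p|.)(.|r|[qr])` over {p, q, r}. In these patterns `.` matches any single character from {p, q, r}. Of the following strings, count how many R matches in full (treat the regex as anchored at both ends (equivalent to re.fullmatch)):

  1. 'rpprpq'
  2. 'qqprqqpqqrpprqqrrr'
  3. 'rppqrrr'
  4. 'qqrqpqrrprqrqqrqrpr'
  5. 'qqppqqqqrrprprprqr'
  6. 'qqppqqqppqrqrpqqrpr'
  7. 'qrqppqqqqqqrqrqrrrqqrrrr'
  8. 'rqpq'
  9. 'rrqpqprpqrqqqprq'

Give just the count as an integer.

2

1 → no match
2 → no match
3 → no match
4 → no match
5 → match
6 → match
7 → no match
8 → no match
9 → no match
Total matched: 2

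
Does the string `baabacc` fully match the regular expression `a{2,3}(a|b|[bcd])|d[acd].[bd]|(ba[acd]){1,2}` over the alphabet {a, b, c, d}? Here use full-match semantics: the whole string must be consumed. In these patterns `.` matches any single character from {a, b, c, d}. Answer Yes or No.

No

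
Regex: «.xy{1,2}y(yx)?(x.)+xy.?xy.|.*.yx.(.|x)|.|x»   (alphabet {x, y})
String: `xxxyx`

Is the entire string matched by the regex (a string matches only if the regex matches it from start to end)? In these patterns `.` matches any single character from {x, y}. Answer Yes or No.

No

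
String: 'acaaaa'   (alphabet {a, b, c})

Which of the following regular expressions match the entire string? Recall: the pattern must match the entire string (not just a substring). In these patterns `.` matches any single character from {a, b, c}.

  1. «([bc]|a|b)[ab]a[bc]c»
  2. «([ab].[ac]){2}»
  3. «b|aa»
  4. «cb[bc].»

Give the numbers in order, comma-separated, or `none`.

2

1 → no match — must end with 'c'
2 → match
3 → no match
4 → no match — must start with 'cb'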